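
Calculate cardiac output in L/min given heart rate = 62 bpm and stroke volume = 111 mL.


CO = HR * SV
CO = 62 * 111 / 1000
CO = 6.882 L/min


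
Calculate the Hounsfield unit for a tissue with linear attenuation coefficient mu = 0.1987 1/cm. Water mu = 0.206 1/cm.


HU = ((mu_tissue - mu_water) / mu_water) * 1000
HU = ((0.1987 - 0.206) / 0.206) * 1000
HU = -35.44


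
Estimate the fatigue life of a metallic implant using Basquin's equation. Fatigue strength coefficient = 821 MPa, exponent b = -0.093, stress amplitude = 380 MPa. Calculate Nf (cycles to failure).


sigma_a = sigma_f' * (2Nf)^b
2Nf = (sigma_a/sigma_f')^(1/b)
2Nf = (380/821)^(1/-0.093)
2Nf = 3957.4426
Nf = 1979


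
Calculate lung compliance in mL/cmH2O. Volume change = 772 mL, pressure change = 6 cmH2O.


C = dV / dP
C = 772 / 6
C = 128.7 mL/cmH2O


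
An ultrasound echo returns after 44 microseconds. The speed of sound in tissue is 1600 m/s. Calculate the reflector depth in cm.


depth = c * t / 2
t = 44 us = 4.4000e-05 s
depth = 1600 * 4.4000e-05 / 2
depth = 0.0352 m = 3.52 cm


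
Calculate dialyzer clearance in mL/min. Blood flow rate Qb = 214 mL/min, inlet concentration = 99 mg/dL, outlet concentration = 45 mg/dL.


K = Qb * (Cb_in - Cb_out) / Cb_in
K = 214 * (99 - 45) / 99
K = 116.7 mL/min


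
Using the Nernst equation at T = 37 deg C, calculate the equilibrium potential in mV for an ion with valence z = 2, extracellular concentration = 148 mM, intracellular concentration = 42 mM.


E = (RT/(zF)) * ln(C_out/C_in)
T = 37 + 273.15 = 310.15 K
E = (8.314 * 310.15 / (2 * 96485)) * ln(148/42)
E = 16.83 mV


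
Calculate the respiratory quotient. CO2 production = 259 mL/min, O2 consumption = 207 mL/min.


RQ = VCO2 / VO2
RQ = 259 / 207
RQ = 1.251


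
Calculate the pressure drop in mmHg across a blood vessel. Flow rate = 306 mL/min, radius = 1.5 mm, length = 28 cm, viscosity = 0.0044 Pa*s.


dP = 8*mu*L*Q / (pi*r^4)
Q = 306 mL/min = 5.1e-06 m^3/s
dP = 3160.5 Pa = 3160.5 / 133.322 mmHg = 23.71 mmHg


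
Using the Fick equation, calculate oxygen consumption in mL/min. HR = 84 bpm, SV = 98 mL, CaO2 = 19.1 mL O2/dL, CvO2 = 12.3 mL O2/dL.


CO = HR*SV = 84*98/1000 = 8.232 L/min
a-v O2 diff = 19.1 - 12.3 = 6.8 mL/dL
VO2 = CO * (CaO2-CvO2) * 10 dL/L
VO2 = 8.232 * 6.8 * 10
VO2 = 559.8 mL/min


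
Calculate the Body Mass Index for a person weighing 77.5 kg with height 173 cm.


BMI = weight / height^2
height = 173 cm = 1.73 m
BMI = 77.5 / 1.73^2
BMI = 25.89 kg/m^2


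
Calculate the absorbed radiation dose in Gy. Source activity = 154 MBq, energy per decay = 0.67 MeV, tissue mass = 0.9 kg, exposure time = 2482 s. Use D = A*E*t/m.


A = 154 MBq = 1.5400e+08 Bq
E = 0.67 MeV = 1.07334e-13 J
D = A*E*t/m = 1.5400e+08*1.07334e-13*2482/0.9
D = 0.04558 Gy


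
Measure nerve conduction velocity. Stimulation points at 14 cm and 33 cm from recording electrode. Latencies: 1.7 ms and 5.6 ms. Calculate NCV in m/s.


Distance = (33 - 14) / 100 = 0.19 m
dt = (5.6 - 1.7) / 1000 = 0.0039 s
NCV = dist / dt = 48.72 m/s


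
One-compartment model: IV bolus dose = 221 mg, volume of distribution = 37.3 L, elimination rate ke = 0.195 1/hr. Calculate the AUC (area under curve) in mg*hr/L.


C0 = Dose/Vd = 221/37.3 = 5.92493 mg/L
AUC = C0/ke = 5.92493/0.195
AUC = 30.38 mg*hr/L


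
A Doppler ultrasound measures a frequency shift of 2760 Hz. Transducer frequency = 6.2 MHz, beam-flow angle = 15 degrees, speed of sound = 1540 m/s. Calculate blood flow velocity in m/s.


v = fd * c / (2 * f0 * cos(theta))
v = 2760 * 1540 / (2 * 6.2000e+06 * cos(15))
v = 0.3549 m/s


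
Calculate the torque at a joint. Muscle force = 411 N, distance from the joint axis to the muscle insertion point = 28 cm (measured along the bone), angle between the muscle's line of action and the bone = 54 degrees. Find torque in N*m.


Torque = F * d * sin(theta)   (moment arm = d*sin(theta))
d = 28 cm = 0.28 m
Torque = 411 * 0.28 * sin(54)
Torque = 93.1 N*m


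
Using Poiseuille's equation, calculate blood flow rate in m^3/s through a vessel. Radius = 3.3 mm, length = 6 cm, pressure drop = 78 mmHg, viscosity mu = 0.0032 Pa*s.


Q = pi*r^4*dP / (8*mu*L)
r = 0.0033 m, L = 0.06 m
dP = 78 mmHg = 10399.116 Pa
Q = 0.002522 m^3/s


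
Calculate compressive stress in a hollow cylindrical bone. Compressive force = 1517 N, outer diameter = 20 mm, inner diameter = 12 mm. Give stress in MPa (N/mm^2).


A = pi*(r_o^2 - r_i^2)
r_o = 10 mm, r_i = 6 mm
A = 201.062 mm^2
sigma = F/A = 1517 / 201.062
sigma = 7.545 MPa


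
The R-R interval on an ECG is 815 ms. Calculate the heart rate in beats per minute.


HR = 60 / RR_interval(s)
RR = 815 ms = 0.815 s
HR = 60 / 0.815 = 73.62 bpm


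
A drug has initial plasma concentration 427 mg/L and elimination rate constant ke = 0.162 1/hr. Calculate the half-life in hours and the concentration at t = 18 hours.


t_half = ln(2) / ke = 0.693147 / 0.162 = 4.279 hr
C(t) = C0 * exp(-ke*t) = 427 * exp(-0.162*18)
C(18) = 23.12 mg/L


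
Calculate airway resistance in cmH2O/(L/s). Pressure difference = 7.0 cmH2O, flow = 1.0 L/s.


R = dP / flow
R = 7.0 / 1.0
R = 7 cmH2O/(L/s)


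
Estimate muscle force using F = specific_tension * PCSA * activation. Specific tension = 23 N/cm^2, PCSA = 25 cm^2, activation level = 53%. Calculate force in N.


F = sigma * PCSA * activation
F = 23 * 25 * 0.53
F = 304.8 N


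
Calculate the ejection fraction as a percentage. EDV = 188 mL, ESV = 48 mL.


SV = EDV - ESV = 188 - 48 = 140 mL
EF = SV/EDV * 100 = 140/188 * 100
EF = 74.47%


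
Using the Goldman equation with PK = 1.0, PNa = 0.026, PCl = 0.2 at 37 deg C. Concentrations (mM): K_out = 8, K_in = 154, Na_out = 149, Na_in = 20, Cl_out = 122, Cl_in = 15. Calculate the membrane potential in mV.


Vm = (RT/F)*ln((PK*Ko + PNa*Nao + PCl*Cli)/(PK*Ki + PNa*Nai + PCl*Clo))
Numer = 14.874, Denom = 178.92
Vm = -66.47 mV


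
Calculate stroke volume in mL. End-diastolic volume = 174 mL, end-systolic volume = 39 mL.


SV = EDV - ESV
SV = 174 - 39
SV = 135 mL


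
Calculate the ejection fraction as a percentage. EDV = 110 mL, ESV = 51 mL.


SV = EDV - ESV = 110 - 51 = 59 mL
EF = SV/EDV * 100 = 59/110 * 100
EF = 53.64%


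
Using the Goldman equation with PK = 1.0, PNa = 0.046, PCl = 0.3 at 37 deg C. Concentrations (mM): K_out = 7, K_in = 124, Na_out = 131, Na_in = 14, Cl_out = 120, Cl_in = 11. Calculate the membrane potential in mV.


Vm = (RT/F)*ln((PK*Ko + PNa*Nao + PCl*Cli)/(PK*Ki + PNa*Nai + PCl*Clo))
Numer = 16.326, Denom = 160.644
Vm = -61.11 mV


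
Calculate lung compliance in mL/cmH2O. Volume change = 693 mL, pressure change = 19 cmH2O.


C = dV / dP
C = 693 / 19
C = 36.47 mL/cmH2O


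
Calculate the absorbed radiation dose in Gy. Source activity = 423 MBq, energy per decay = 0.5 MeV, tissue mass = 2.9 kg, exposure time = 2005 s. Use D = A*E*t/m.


A = 423 MBq = 4.2300e+08 Bq
E = 0.5 MeV = 8.01e-14 J
D = A*E*t/m = 4.2300e+08*8.01e-14*2005/2.9
D = 0.02343 Gy


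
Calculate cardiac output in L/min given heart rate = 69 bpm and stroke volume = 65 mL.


CO = HR * SV
CO = 69 * 65 / 1000
CO = 4.485 L/min


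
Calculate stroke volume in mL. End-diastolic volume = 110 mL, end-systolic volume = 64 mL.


SV = EDV - ESV
SV = 110 - 64
SV = 46 mL


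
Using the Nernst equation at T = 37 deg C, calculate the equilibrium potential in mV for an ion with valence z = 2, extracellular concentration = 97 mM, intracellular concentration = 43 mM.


E = (RT/(zF)) * ln(C_out/C_in)
T = 37 + 273.15 = 310.15 K
E = (8.314 * 310.15 / (2 * 96485)) * ln(97/43)
E = 10.87 mV


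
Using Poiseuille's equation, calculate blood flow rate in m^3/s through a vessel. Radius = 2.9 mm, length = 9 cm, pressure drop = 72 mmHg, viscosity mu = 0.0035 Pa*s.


Q = pi*r^4*dP / (8*mu*L)
r = 0.0029 m, L = 0.09 m
dP = 72 mmHg = 9599.184 Pa
Q = 8.4640e-04 m^3/s


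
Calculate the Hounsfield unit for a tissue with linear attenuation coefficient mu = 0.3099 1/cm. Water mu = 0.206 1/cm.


HU = ((mu_tissue - mu_water) / mu_water) * 1000
HU = ((0.3099 - 0.206) / 0.206) * 1000
HU = 504.4


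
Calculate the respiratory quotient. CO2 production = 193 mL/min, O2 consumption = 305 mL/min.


RQ = VCO2 / VO2
RQ = 193 / 305
RQ = 0.6328


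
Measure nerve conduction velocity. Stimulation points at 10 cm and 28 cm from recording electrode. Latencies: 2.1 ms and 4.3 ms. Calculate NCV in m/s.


Distance = (28 - 10) / 100 = 0.18 m
dt = (4.3 - 2.1) / 1000 = 0.0022 s
NCV = dist / dt = 81.82 m/s


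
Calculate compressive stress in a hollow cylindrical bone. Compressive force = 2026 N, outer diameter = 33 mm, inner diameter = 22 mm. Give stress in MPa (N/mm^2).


A = pi*(r_o^2 - r_i^2)
r_o = 16.5 mm, r_i = 11 mm
A = 475.166 mm^2
sigma = F/A = 2026 / 475.166
sigma = 4.264 MPa


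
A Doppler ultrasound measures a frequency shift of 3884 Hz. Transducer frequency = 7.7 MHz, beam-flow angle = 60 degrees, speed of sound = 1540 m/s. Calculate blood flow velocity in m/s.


v = fd * c / (2 * f0 * cos(theta))
v = 3884 * 1540 / (2 * 7.7000e+06 * cos(60))
v = 0.7768 m/s


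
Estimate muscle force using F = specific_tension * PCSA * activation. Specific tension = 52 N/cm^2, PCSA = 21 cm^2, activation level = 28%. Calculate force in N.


F = sigma * PCSA * activation
F = 52 * 21 * 0.28
F = 305.8 N


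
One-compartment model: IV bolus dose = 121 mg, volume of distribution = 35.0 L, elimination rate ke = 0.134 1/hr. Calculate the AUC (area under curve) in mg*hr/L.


C0 = Dose/Vd = 121/35.0 = 3.45714 mg/L
AUC = C0/ke = 3.45714/0.134
AUC = 25.8 mg*hr/L


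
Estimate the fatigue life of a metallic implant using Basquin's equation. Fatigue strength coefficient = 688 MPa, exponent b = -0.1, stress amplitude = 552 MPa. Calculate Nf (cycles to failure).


sigma_a = sigma_f' * (2Nf)^b
2Nf = (sigma_a/sigma_f')^(1/b)
2Nf = (552/688)^(1/-0.1)
2Nf = 9.0467712
Nf = 4.523


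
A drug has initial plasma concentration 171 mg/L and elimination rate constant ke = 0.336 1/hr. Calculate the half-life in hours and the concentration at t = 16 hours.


t_half = ln(2) / ke = 0.693147 / 0.336 = 2.063 hr
C(t) = C0 * exp(-ke*t) = 171 * exp(-0.336*16)
C(16) = 0.7911 mg/L


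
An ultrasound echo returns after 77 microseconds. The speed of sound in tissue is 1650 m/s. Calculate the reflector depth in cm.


depth = c * t / 2
t = 77 us = 7.7000e-05 s
depth = 1650 * 7.7000e-05 / 2
depth = 0.063525 m = 6.3525 cm


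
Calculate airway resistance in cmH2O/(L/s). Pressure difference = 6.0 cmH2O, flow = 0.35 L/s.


R = dP / flow
R = 6.0 / 0.35
R = 17.14 cmH2O/(L/s)


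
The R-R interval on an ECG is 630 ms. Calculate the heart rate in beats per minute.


HR = 60 / RR_interval(s)
RR = 630 ms = 0.63 s
HR = 60 / 0.63 = 95.24 bpm


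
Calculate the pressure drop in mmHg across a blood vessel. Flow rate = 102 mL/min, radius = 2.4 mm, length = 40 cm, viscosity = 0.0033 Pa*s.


dP = 8*mu*L*Q / (pi*r^4)
Q = 102 mL/min = 1.7e-06 m^3/s
dP = 172.234 Pa = 172.234 / 133.322 mmHg = 1.292 mmHg


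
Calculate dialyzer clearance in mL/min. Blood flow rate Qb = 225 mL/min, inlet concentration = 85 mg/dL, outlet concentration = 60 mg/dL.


K = Qb * (Cb_in - Cb_out) / Cb_in
K = 225 * (85 - 60) / 85
K = 66.18 mL/min


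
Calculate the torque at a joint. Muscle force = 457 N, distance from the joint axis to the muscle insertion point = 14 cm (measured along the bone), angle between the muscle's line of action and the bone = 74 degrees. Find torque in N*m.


Torque = F * d * sin(theta)   (moment arm = d*sin(theta))
d = 14 cm = 0.14 m
Torque = 457 * 0.14 * sin(74)
Torque = 61.5 N*m


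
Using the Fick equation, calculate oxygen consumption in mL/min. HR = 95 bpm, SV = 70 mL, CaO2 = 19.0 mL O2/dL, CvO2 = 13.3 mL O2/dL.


CO = HR*SV = 95*70/1000 = 6.65 L/min
a-v O2 diff = 19.0 - 13.3 = 5.7 mL/dL
VO2 = CO * (CaO2-CvO2) * 10 dL/L
VO2 = 6.65 * 5.7 * 10
VO2 = 379 mL/min


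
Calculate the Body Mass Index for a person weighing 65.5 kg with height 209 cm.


BMI = weight / height^2
height = 209 cm = 2.09 m
BMI = 65.5 / 2.09^2
BMI = 15 kg/m^2


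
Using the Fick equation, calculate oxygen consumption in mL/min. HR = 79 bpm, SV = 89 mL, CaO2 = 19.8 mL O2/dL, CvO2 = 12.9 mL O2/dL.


CO = HR*SV = 79*89/1000 = 7.031 L/min
a-v O2 diff = 19.8 - 12.9 = 6.9 mL/dL
VO2 = CO * (CaO2-CvO2) * 10 dL/L
VO2 = 7.031 * 6.9 * 10
VO2 = 485.1 mL/min


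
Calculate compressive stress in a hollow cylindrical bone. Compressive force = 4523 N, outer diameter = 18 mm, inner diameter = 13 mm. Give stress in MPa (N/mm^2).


A = pi*(r_o^2 - r_i^2)
r_o = 9 mm, r_i = 6.5 mm
A = 121.737 mm^2
sigma = F/A = 4523 / 121.737
sigma = 37.15 MPa


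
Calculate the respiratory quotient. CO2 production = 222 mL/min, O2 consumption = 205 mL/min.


RQ = VCO2 / VO2
RQ = 222 / 205
RQ = 1.083


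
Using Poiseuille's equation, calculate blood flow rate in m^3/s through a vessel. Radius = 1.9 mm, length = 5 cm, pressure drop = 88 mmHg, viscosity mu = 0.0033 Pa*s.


Q = pi*r^4*dP / (8*mu*L)
r = 0.0019 m, L = 0.05 m
dP = 88 mmHg = 11732.336 Pa
Q = 3.6389e-04 m^3/s


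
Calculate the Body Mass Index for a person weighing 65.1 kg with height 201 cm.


BMI = weight / height^2
height = 201 cm = 2.01 m
BMI = 65.1 / 2.01^2
BMI = 16.11 kg/m^2


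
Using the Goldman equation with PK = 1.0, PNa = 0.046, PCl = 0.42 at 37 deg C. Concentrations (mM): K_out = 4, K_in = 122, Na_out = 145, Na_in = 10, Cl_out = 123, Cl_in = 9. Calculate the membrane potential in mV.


Vm = (RT/F)*ln((PK*Ko + PNa*Nao + PCl*Cli)/(PK*Ki + PNa*Nai + PCl*Clo))
Numer = 14.45, Denom = 174.12
Vm = -66.52 mV


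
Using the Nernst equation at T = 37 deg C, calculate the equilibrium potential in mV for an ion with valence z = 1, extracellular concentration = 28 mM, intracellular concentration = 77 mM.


E = (RT/(zF)) * ln(C_out/C_in)
T = 37 + 273.15 = 310.15 K
E = (8.314 * 310.15 / (1 * 96485)) * ln(28/77)
E = -27.04 mV


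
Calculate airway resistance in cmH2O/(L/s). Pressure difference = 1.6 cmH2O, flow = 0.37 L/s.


R = dP / flow
R = 1.6 / 0.37
R = 4.324 cmH2O/(L/s)


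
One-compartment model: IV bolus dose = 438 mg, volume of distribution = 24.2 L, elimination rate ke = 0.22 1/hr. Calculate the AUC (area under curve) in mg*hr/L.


C0 = Dose/Vd = 438/24.2 = 18.0992 mg/L
AUC = C0/ke = 18.0992/0.22
AUC = 82.27 mg*hr/L


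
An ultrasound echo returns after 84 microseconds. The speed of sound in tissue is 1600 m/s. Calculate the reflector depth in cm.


depth = c * t / 2
t = 84 us = 8.4000e-05 s
depth = 1600 * 8.4000e-05 / 2
depth = 0.0672 m = 6.72 cm


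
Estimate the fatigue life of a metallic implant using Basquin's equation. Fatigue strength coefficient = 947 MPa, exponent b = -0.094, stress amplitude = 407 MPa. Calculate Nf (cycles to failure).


sigma_a = sigma_f' * (2Nf)^b
2Nf = (sigma_a/sigma_f')^(1/b)
2Nf = (407/947)^(1/-0.094)
2Nf = 7973.6101
Nf = 3987


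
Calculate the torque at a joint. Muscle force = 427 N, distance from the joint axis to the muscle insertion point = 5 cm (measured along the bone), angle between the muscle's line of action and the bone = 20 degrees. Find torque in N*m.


Torque = F * d * sin(theta)   (moment arm = d*sin(theta))
d = 5 cm = 0.05 m
Torque = 427 * 0.05 * sin(20)
Torque = 7.302 N*m


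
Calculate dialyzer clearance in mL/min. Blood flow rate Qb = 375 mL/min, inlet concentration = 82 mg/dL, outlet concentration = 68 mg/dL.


K = Qb * (Cb_in - Cb_out) / Cb_in
K = 375 * (82 - 68) / 82
K = 64.02 mL/min


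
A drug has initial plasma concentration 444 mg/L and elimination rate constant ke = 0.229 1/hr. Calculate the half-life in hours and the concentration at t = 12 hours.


t_half = ln(2) / ke = 0.693147 / 0.229 = 3.027 hr
C(t) = C0 * exp(-ke*t) = 444 * exp(-0.229*12)
C(12) = 28.44 mg/L


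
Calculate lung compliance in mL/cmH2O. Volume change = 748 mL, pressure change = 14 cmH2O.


C = dV / dP
C = 748 / 14
C = 53.43 mL/cmH2O


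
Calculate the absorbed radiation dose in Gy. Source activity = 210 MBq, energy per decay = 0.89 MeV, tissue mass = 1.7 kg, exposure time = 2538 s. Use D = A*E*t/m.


A = 210 MBq = 2.1000e+08 Bq
E = 0.89 MeV = 1.42578e-13 J
D = A*E*t/m = 2.1000e+08*1.42578e-13*2538/1.7
D = 0.0447 Gy


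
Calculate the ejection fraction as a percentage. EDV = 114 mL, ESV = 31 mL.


SV = EDV - ESV = 114 - 31 = 83 mL
EF = SV/EDV * 100 = 83/114 * 100
EF = 72.81%


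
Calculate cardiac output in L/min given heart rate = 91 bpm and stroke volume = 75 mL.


CO = HR * SV
CO = 91 * 75 / 1000
CO = 6.825 L/min


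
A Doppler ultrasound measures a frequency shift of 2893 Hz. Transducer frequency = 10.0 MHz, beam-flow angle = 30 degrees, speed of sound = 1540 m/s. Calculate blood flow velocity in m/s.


v = fd * c / (2 * f0 * cos(theta))
v = 2893 * 1540 / (2 * 1.0000e+07 * cos(30))
v = 0.2572 m/s


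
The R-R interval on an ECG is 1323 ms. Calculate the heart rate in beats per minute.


HR = 60 / RR_interval(s)
RR = 1323 ms = 1.323 s
HR = 60 / 1.323 = 45.35 bpm


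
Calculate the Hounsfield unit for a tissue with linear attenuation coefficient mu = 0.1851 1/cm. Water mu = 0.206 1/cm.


HU = ((mu_tissue - mu_water) / mu_water) * 1000
HU = ((0.1851 - 0.206) / 0.206) * 1000
HU = -101.5


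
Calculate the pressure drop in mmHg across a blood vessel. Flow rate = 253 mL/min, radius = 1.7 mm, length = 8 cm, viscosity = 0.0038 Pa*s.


dP = 8*mu*L*Q / (pi*r^4)
Q = 253 mL/min = 4.21667e-06 m^3/s
dP = 390.83 Pa = 390.83 / 133.322 mmHg = 2.931 mmHg


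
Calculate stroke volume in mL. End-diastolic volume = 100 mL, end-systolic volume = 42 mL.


SV = EDV - ESV
SV = 100 - 42
SV = 58 mL


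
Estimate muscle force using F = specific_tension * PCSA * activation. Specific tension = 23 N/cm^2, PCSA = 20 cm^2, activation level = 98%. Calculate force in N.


F = sigma * PCSA * activation
F = 23 * 20 * 0.98
F = 450.8 N


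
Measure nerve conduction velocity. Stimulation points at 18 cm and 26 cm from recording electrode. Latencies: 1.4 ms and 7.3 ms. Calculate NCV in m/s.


Distance = (26 - 18) / 100 = 0.08 m
dt = (7.3 - 1.4) / 1000 = 0.0059 s
NCV = dist / dt = 13.56 m/s


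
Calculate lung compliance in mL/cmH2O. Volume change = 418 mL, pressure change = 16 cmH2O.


C = dV / dP
C = 418 / 16
C = 26.12 mL/cmH2O


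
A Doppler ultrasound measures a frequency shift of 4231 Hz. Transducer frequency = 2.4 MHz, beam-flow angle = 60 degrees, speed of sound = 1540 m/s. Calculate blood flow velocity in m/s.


v = fd * c / (2 * f0 * cos(theta))
v = 4231 * 1540 / (2 * 2.4000e+06 * cos(60))
v = 2.715 m/s


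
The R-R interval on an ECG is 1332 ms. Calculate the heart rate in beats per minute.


HR = 60 / RR_interval(s)
RR = 1332 ms = 1.332 s
HR = 60 / 1.332 = 45.05 bpm


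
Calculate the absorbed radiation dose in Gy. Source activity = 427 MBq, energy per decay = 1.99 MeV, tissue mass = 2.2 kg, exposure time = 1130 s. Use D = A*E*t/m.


A = 427 MBq = 4.2700e+08 Bq
E = 1.99 MeV = 3.18798e-13 J
D = A*E*t/m = 4.2700e+08*3.18798e-13*1130/2.2
D = 0.06992 Gy


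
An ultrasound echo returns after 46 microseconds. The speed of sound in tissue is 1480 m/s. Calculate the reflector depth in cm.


depth = c * t / 2
t = 46 us = 4.6000e-05 s
depth = 1480 * 4.6000e-05 / 2
depth = 0.03404 m = 3.404 cm


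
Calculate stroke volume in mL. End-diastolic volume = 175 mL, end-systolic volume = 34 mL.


SV = EDV - ESV
SV = 175 - 34
SV = 141 mL


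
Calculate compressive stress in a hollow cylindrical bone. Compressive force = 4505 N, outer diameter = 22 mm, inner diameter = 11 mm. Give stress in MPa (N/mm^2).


A = pi*(r_o^2 - r_i^2)
r_o = 11 mm, r_i = 5.5 mm
A = 285.1 mm^2
sigma = F/A = 4505 / 285.1
sigma = 15.8 MPa


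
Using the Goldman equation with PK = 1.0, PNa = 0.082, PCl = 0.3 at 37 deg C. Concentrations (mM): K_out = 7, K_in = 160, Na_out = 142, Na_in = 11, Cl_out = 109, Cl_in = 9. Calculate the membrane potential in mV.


Vm = (RT/F)*ln((PK*Ko + PNa*Nao + PCl*Cli)/(PK*Ki + PNa*Nai + PCl*Clo))
Numer = 21.344, Denom = 193.602
Vm = -58.93 mV


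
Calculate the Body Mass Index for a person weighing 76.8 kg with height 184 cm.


BMI = weight / height^2
height = 184 cm = 1.84 m
BMI = 76.8 / 1.84^2
BMI = 22.68 kg/m^2


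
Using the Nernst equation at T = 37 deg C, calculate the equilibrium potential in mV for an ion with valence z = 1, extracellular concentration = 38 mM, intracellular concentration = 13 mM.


E = (RT/(zF)) * ln(C_out/C_in)
T = 37 + 273.15 = 310.15 K
E = (8.314 * 310.15 / (1 * 96485)) * ln(38/13)
E = 28.67 mV


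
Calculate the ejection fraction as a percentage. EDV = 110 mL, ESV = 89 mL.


SV = EDV - ESV = 110 - 89 = 21 mL
EF = SV/EDV * 100 = 21/110 * 100
EF = 19.09%


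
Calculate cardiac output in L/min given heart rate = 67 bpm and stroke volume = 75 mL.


CO = HR * SV
CO = 67 * 75 / 1000
CO = 5.025 L/min


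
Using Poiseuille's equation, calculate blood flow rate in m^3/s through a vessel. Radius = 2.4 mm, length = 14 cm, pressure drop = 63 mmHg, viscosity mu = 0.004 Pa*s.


Q = pi*r^4*dP / (8*mu*L)
r = 0.0024 m, L = 0.14 m
dP = 63 mmHg = 8399.286 Pa
Q = 1.9542e-04 m^3/s


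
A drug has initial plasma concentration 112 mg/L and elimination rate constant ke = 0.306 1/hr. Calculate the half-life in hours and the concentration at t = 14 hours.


t_half = ln(2) / ke = 0.693147 / 0.306 = 2.265 hr
C(t) = C0 * exp(-ke*t) = 112 * exp(-0.306*14)
C(14) = 1.544 mg/L


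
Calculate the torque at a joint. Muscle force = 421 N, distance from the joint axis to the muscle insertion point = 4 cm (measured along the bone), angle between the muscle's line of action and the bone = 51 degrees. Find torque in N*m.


Torque = F * d * sin(theta)   (moment arm = d*sin(theta))
d = 4 cm = 0.04 m
Torque = 421 * 0.04 * sin(51)
Torque = 13.09 N*m


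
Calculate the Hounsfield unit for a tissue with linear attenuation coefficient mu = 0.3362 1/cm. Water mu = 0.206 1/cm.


HU = ((mu_tissue - mu_water) / mu_water) * 1000
HU = ((0.3362 - 0.206) / 0.206) * 1000
HU = 632


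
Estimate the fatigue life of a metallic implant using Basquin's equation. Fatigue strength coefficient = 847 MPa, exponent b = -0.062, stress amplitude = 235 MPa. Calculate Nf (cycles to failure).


sigma_a = sigma_f' * (2Nf)^b
2Nf = (sigma_a/sigma_f')^(1/b)
2Nf = (235/847)^(1/-0.062)
2Nf = 9.5696474e+08
Nf = 4.7848e+08


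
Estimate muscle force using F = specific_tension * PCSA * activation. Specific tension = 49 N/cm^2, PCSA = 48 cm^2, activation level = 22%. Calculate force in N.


F = sigma * PCSA * activation
F = 49 * 48 * 0.22
F = 517.4 N


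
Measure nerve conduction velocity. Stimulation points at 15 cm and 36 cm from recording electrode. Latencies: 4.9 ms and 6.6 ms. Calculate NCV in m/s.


Distance = (36 - 15) / 100 = 0.21 m
dt = (6.6 - 4.9) / 1000 = 0.0017 s
NCV = dist / dt = 123.5 m/s


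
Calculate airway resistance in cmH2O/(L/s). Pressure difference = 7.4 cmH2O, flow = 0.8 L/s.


R = dP / flow
R = 7.4 / 0.8
R = 9.25 cmH2O/(L/s)


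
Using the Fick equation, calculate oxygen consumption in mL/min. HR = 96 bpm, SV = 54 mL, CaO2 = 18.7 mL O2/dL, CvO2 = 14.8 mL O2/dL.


CO = HR*SV = 96*54/1000 = 5.184 L/min
a-v O2 diff = 18.7 - 14.8 = 3.9 mL/dL
VO2 = CO * (CaO2-CvO2) * 10 dL/L
VO2 = 5.184 * 3.9 * 10
VO2 = 202.2 mL/min


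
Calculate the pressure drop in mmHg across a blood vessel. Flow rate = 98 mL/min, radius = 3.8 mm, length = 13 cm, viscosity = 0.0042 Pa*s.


dP = 8*mu*L*Q / (pi*r^4)
Q = 98 mL/min = 1.63333e-06 m^3/s
dP = 10.8911 Pa = 10.8911 / 133.322 mmHg = 0.08169 mmHg


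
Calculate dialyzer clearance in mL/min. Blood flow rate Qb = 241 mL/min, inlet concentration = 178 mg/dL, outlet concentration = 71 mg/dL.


K = Qb * (Cb_in - Cb_out) / Cb_in
K = 241 * (178 - 71) / 178
K = 144.9 mL/min


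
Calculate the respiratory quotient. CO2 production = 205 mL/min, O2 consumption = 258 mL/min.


RQ = VCO2 / VO2
RQ = 205 / 258
RQ = 0.7946


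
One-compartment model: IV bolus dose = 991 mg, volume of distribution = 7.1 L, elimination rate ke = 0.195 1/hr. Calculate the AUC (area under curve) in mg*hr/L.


C0 = Dose/Vd = 991/7.1 = 139.577 mg/L
AUC = C0/ke = 139.577/0.195
AUC = 715.8 mg*hr/L


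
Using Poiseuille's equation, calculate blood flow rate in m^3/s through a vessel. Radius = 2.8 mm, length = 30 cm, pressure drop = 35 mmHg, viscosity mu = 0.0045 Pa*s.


Q = pi*r^4*dP / (8*mu*L)
r = 0.0028 m, L = 0.3 m
dP = 35 mmHg = 4666.27 Pa
Q = 8.3431e-05 m^3/s


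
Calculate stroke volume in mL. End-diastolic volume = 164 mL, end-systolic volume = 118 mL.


SV = EDV - ESV
SV = 164 - 118
SV = 46 mL


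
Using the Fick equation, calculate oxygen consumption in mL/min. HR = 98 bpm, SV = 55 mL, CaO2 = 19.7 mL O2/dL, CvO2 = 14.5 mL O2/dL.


CO = HR*SV = 98*55/1000 = 5.39 L/min
a-v O2 diff = 19.7 - 14.5 = 5.2 mL/dL
VO2 = CO * (CaO2-CvO2) * 10 dL/L
VO2 = 5.39 * 5.2 * 10
VO2 = 280.3 mL/min


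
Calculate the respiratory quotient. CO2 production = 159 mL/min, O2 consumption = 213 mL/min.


RQ = VCO2 / VO2
RQ = 159 / 213
RQ = 0.7465


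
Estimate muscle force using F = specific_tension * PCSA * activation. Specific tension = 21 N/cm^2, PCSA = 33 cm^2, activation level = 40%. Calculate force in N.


F = sigma * PCSA * activation
F = 21 * 33 * 0.4
F = 277.2 N


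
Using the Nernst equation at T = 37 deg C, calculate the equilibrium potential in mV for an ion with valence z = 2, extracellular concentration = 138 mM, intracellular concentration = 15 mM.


E = (RT/(zF)) * ln(C_out/C_in)
T = 37 + 273.15 = 310.15 K
E = (8.314 * 310.15 / (2 * 96485)) * ln(138/15)
E = 29.65 mV


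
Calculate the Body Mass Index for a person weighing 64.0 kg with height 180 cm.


BMI = weight / height^2
height = 180 cm = 1.8 m
BMI = 64.0 / 1.8^2
BMI = 19.75 kg/m^2


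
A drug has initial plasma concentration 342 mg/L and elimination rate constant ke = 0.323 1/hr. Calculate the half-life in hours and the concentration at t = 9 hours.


t_half = ln(2) / ke = 0.693147 / 0.323 = 2.146 hr
C(t) = C0 * exp(-ke*t) = 342 * exp(-0.323*9)
C(9) = 18.69 mg/L


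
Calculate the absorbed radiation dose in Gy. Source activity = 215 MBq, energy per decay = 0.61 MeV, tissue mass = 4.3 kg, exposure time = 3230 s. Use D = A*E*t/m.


A = 215 MBq = 2.1500e+08 Bq
E = 0.61 MeV = 9.7722e-14 J
D = A*E*t/m = 2.1500e+08*9.7722e-14*3230/4.3
D = 0.01578 Gy


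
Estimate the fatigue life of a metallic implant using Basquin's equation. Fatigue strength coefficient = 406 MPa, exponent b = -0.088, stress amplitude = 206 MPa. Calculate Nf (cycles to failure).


sigma_a = sigma_f' * (2Nf)^b
2Nf = (sigma_a/sigma_f')^(1/b)
2Nf = (206/406)^(1/-0.088)
2Nf = 2230.466
Nf = 1115


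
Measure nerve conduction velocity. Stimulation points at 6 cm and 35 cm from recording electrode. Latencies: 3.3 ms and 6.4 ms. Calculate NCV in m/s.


Distance = (35 - 6) / 100 = 0.29 m
dt = (6.4 - 3.3) / 1000 = 0.0031 s
NCV = dist / dt = 93.55 m/s


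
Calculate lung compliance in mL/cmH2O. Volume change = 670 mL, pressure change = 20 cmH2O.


C = dV / dP
C = 670 / 20
C = 33.5 mL/cmH2O


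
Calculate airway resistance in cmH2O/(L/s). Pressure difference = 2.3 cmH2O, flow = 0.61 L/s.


R = dP / flow
R = 2.3 / 0.61
R = 3.77 cmH2O/(L/s)


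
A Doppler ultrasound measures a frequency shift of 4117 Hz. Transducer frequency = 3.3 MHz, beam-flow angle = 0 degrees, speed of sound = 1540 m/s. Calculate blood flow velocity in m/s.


v = fd * c / (2 * f0 * cos(theta))
v = 4117 * 1540 / (2 * 3.3000e+06 * cos(0))
v = 0.9606 m/s


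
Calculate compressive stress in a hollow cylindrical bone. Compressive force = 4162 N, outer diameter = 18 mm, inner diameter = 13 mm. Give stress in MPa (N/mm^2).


A = pi*(r_o^2 - r_i^2)
r_o = 9 mm, r_i = 6.5 mm
A = 121.737 mm^2
sigma = F/A = 4162 / 121.737
sigma = 34.19 MPa


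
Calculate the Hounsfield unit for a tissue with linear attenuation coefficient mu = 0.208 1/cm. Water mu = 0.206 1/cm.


HU = ((mu_tissue - mu_water) / mu_water) * 1000
HU = ((0.208 - 0.206) / 0.206) * 1000
HU = 9.709


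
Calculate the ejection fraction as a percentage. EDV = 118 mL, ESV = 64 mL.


SV = EDV - ESV = 118 - 64 = 54 mL
EF = SV/EDV * 100 = 54/118 * 100
EF = 45.76%


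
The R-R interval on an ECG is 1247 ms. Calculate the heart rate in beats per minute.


HR = 60 / RR_interval(s)
RR = 1247 ms = 1.247 s
HR = 60 / 1.247 = 48.12 bpm


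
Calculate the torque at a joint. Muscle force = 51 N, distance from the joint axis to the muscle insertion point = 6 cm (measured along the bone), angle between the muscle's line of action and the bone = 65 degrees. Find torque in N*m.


Torque = F * d * sin(theta)   (moment arm = d*sin(theta))
d = 6 cm = 0.06 m
Torque = 51 * 0.06 * sin(65)
Torque = 2.773 N*m


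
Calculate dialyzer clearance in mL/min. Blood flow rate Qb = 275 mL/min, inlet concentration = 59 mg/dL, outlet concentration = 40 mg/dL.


K = Qb * (Cb_in - Cb_out) / Cb_in
K = 275 * (59 - 40) / 59
K = 88.56 mL/min


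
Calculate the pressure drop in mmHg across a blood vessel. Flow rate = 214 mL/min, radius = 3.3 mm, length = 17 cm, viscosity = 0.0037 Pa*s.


dP = 8*mu*L*Q / (pi*r^4)
Q = 214 mL/min = 3.56667e-06 m^3/s
dP = 48.1724 Pa = 48.1724 / 133.322 mmHg = 0.3613 mmHg


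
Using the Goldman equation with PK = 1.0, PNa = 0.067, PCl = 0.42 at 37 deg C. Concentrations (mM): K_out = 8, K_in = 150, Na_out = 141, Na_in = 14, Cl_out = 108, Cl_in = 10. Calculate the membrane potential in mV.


Vm = (RT/F)*ln((PK*Ko + PNa*Nao + PCl*Cli)/(PK*Ki + PNa*Nai + PCl*Clo))
Numer = 21.647, Denom = 196.298
Vm = -58.92 mV


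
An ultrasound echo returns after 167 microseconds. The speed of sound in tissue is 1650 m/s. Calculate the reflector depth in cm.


depth = c * t / 2
t = 167 us = 1.6700e-04 s
depth = 1650 * 1.6700e-04 / 2
depth = 0.137775 m = 13.7775 cm


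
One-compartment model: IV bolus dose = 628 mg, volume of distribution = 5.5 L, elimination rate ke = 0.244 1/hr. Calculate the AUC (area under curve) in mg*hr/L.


C0 = Dose/Vd = 628/5.5 = 114.182 mg/L
AUC = C0/ke = 114.182/0.244
AUC = 468 mg*hr/L


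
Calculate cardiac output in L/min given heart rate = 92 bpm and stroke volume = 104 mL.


CO = HR * SV
CO = 92 * 104 / 1000
CO = 9.568 L/min


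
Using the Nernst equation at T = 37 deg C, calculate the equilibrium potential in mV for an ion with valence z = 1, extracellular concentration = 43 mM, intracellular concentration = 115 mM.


E = (RT/(zF)) * ln(C_out/C_in)
T = 37 + 273.15 = 310.15 K
E = (8.314 * 310.15 / (1 * 96485)) * ln(43/115)
E = -26.29 mV


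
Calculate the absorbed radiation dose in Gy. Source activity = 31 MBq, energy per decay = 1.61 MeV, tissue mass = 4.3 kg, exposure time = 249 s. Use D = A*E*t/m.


A = 31 MBq = 3.1000e+07 Bq
E = 1.61 MeV = 2.57922e-13 J
D = A*E*t/m = 3.1000e+07*2.57922e-13*249/4.3
D = 4.6300e-04 Gy


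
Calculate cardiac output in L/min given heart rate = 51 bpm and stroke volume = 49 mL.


CO = HR * SV
CO = 51 * 49 / 1000
CO = 2.499 L/min


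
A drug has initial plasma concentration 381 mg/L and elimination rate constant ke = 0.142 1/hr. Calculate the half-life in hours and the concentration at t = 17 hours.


t_half = ln(2) / ke = 0.693147 / 0.142 = 4.881 hr
C(t) = C0 * exp(-ke*t) = 381 * exp(-0.142*17)
C(17) = 34.08 mg/L


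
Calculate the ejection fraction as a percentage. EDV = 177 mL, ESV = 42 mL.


SV = EDV - ESV = 177 - 42 = 135 mL
EF = SV/EDV * 100 = 135/177 * 100
EF = 76.27%


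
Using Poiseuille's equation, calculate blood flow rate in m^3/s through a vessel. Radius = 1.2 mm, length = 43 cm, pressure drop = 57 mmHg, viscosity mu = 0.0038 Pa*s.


Q = pi*r^4*dP / (8*mu*L)
r = 0.0012 m, L = 0.43 m
dP = 57 mmHg = 7599.354 Pa
Q = 3.7871e-06 m^3/s


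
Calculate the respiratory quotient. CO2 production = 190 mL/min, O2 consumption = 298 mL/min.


RQ = VCO2 / VO2
RQ = 190 / 298
RQ = 0.6376


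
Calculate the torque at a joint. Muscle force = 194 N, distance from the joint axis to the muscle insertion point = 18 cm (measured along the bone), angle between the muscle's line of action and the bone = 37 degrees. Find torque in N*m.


Torque = F * d * sin(theta)   (moment arm = d*sin(theta))
d = 18 cm = 0.18 m
Torque = 194 * 0.18 * sin(37)
Torque = 21.02 N*m


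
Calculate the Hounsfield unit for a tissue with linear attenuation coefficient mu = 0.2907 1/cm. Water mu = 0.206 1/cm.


HU = ((mu_tissue - mu_water) / mu_water) * 1000
HU = ((0.2907 - 0.206) / 0.206) * 1000
HU = 411.2


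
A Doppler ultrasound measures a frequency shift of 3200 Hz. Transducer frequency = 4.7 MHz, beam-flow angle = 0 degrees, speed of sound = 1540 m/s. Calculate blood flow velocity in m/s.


v = fd * c / (2 * f0 * cos(theta))
v = 3200 * 1540 / (2 * 4.7000e+06 * cos(0))
v = 0.5243 m/s


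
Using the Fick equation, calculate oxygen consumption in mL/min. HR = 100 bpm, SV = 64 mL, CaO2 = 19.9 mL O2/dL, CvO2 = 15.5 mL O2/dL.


CO = HR*SV = 100*64/1000 = 6.4 L/min
a-v O2 diff = 19.9 - 15.5 = 4.4 mL/dL
VO2 = CO * (CaO2-CvO2) * 10 dL/L
VO2 = 6.4 * 4.4 * 10
VO2 = 281.6 mL/min


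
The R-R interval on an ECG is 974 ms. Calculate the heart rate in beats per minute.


HR = 60 / RR_interval(s)
RR = 974 ms = 0.974 s
HR = 60 / 0.974 = 61.6 bpm


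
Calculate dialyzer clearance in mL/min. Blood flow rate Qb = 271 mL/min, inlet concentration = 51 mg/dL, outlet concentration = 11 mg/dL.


K = Qb * (Cb_in - Cb_out) / Cb_in
K = 271 * (51 - 11) / 51
K = 212.5 mL/min


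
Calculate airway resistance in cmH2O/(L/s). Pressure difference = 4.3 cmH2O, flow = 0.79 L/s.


R = dP / flow
R = 4.3 / 0.79
R = 5.443 cmH2O/(L/s)


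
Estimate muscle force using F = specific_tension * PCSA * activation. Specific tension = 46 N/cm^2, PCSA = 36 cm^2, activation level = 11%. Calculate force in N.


F = sigma * PCSA * activation
F = 46 * 36 * 0.11
F = 182.2 N


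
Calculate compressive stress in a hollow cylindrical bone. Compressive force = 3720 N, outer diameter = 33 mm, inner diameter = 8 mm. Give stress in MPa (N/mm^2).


A = pi*(r_o^2 - r_i^2)
r_o = 16.5 mm, r_i = 4 mm
A = 805.033 mm^2
sigma = F/A = 3720 / 805.033
sigma = 4.621 MPa


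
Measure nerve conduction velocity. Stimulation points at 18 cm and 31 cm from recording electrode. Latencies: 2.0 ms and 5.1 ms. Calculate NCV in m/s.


Distance = (31 - 18) / 100 = 0.13 m
dt = (5.1 - 2.0) / 1000 = 0.0031 s
NCV = dist / dt = 41.94 m/s


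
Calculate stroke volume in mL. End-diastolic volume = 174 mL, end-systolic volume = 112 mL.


SV = EDV - ESV
SV = 174 - 112
SV = 62 mL


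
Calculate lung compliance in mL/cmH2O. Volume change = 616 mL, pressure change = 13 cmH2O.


C = dV / dP
C = 616 / 13
C = 47.38 mL/cmH2O


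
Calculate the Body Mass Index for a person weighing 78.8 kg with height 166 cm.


BMI = weight / height^2
height = 166 cm = 1.66 m
BMI = 78.8 / 1.66^2
BMI = 28.6 kg/m^2


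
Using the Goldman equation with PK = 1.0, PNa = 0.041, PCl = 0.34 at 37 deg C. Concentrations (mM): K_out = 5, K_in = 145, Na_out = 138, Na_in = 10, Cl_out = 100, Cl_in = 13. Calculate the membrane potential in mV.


Vm = (RT/F)*ln((PK*Ko + PNa*Nao + PCl*Cli)/(PK*Ki + PNa*Nai + PCl*Clo))
Numer = 15.078, Denom = 179.41
Vm = -66.18 mV


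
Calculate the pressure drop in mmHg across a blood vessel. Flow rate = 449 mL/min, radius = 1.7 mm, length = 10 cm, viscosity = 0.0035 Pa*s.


dP = 8*mu*L*Q / (pi*r^4)
Q = 449 mL/min = 7.48333e-06 m^3/s
dP = 798.56 Pa = 798.56 / 133.322 mmHg = 5.99 mmHg


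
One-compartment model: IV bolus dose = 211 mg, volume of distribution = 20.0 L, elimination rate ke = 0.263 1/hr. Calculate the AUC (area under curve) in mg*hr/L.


C0 = Dose/Vd = 211/20.0 = 10.55 mg/L
AUC = C0/ke = 10.55/0.263
AUC = 40.11 mg*hr/L


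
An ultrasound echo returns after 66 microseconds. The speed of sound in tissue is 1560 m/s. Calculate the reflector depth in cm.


depth = c * t / 2
t = 66 us = 6.6000e-05 s
depth = 1560 * 6.6000e-05 / 2
depth = 0.05148 m = 5.148 cm


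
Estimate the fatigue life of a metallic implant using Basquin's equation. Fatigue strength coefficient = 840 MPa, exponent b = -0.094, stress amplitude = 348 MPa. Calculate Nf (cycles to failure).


sigma_a = sigma_f' * (2Nf)^b
2Nf = (sigma_a/sigma_f')^(1/b)
2Nf = (348/840)^(1/-0.094)
2Nf = 11783.574
Nf = 5892


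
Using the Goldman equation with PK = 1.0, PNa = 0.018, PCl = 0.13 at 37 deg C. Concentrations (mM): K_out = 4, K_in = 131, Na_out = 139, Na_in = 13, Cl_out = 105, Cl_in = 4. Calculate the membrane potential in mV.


Vm = (RT/F)*ln((PK*Ko + PNa*Nao + PCl*Cli)/(PK*Ki + PNa*Nai + PCl*Clo))
Numer = 7.022, Denom = 144.884
Vm = -80.89 mV


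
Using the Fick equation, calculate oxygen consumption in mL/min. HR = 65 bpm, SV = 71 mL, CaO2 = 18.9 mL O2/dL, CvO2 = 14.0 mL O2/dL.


CO = HR*SV = 65*71/1000 = 4.615 L/min
a-v O2 diff = 18.9 - 14.0 = 4.9 mL/dL
VO2 = CO * (CaO2-CvO2) * 10 dL/L
VO2 = 4.615 * 4.9 * 10
VO2 = 226.1 mL/min


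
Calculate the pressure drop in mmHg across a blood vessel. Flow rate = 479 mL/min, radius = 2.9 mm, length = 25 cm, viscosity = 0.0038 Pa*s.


dP = 8*mu*L*Q / (pi*r^4)
Q = 479 mL/min = 7.98333e-06 m^3/s
dP = 273.059 Pa = 273.059 / 133.322 mmHg = 2.048 mmHg


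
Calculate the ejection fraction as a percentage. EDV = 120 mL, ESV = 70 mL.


SV = EDV - ESV = 120 - 70 = 50 mL
EF = SV/EDV * 100 = 50/120 * 100
EF = 41.67%


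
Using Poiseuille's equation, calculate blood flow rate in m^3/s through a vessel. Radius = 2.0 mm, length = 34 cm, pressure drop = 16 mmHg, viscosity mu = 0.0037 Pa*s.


Q = pi*r^4*dP / (8*mu*L)
r = 0.002 m, L = 0.34 m
dP = 16 mmHg = 2133.152 Pa
Q = 1.0654e-05 m^3/s


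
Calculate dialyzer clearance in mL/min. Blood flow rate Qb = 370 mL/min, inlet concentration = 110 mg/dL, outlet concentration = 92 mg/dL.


K = Qb * (Cb_in - Cb_out) / Cb_in
K = 370 * (110 - 92) / 110
K = 60.55 mL/min


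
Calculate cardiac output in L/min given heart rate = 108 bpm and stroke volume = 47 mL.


CO = HR * SV
CO = 108 * 47 / 1000
CO = 5.076 L/min


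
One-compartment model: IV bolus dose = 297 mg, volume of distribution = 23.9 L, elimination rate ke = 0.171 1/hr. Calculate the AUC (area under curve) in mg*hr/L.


C0 = Dose/Vd = 297/23.9 = 12.4268 mg/L
AUC = C0/ke = 12.4268/0.171
AUC = 72.67 mg*hr/L


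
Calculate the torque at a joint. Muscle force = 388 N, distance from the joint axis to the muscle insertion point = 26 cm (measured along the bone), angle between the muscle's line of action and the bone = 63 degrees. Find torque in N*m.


Torque = F * d * sin(theta)   (moment arm = d*sin(theta))
d = 26 cm = 0.26 m
Torque = 388 * 0.26 * sin(63)
Torque = 89.88 N*m


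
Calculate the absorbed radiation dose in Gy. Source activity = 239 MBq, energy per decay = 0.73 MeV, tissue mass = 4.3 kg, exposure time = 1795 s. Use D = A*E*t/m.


A = 239 MBq = 2.3900e+08 Bq
E = 0.73 MeV = 1.16946e-13 J
D = A*E*t/m = 2.3900e+08*1.16946e-13*1795/4.3
D = 0.01167 Gy


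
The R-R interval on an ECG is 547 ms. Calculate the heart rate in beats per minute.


HR = 60 / RR_interval(s)
RR = 547 ms = 0.547 s
HR = 60 / 0.547 = 109.7 bpm


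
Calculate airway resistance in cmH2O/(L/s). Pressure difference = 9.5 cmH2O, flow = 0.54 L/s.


R = dP / flow
R = 9.5 / 0.54
R = 17.59 cmH2O/(L/s)


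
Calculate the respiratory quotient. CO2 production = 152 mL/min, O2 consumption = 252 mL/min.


RQ = VCO2 / VO2
RQ = 152 / 252
RQ = 0.6032
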